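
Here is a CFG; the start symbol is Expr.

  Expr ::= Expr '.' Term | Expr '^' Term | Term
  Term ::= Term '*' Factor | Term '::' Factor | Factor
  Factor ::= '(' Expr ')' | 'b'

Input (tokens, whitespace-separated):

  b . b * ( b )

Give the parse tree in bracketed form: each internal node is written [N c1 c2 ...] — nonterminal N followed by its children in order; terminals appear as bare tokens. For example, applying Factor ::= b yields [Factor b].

Expr
Expr . Term
Term . Term
Factor . Term
b . Term
b . Term * Factor
b . Factor * Factor
b . b * Factor
b . b * ( Expr )
b . b * ( Term )
b . b * ( Factor )
b . b * ( b )

[Expr [Expr [Term [Factor b]]] . [Term [Term [Factor b]] * [Factor ( [Expr [Term [Factor b]]] )]]]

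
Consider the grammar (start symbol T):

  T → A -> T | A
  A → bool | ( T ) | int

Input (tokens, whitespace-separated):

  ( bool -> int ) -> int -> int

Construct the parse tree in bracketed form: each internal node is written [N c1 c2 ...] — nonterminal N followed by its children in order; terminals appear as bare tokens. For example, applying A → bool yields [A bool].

T
A -> T
( T ) -> T
( A -> T ) -> T
( bool -> T ) -> T
( bool -> A ) -> T
( bool -> int ) -> T
( bool -> int ) -> A -> T
( bool -> int ) -> int -> T
( bool -> int ) -> int -> A
( bool -> int ) -> int -> int

[T [A ( [T [A bool] -> [T [A int]]] )] -> [T [A int] -> [T [A int]]]]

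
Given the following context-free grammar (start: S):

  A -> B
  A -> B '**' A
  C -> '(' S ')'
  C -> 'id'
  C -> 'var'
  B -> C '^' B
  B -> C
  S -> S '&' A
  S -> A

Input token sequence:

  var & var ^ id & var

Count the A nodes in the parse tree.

[S [S [S [A [B [C var]]]] & [A [B [C var] ^ [B [C id]]]]] & [A [B [C var]]]]

3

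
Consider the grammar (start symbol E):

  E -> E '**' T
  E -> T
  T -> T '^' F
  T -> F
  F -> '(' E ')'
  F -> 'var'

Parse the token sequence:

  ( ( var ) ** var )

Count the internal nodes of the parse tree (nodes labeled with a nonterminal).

[E [T [F ( [E [E [T [F ( [E [T [F var]]] )]]] ** [T [F var]]] )]]]

12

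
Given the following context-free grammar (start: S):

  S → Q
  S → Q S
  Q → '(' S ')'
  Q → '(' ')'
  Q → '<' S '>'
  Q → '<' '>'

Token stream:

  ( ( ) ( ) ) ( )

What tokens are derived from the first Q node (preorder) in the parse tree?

[S [Q ( [S [Q ( )] [S [Q ( )]]] )] [S [Q ( )]]]

( ( ) ( ) )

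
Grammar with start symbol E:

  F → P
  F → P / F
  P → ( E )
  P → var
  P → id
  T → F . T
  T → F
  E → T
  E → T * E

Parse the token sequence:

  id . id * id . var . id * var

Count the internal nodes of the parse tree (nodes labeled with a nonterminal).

21

[E [T [F [P id]] . [T [F [P id]]]] * [E [T [F [P id]] . [T [F [P var]] . [T [F [P id]]]]] * [E [T [F [P var]]]]]]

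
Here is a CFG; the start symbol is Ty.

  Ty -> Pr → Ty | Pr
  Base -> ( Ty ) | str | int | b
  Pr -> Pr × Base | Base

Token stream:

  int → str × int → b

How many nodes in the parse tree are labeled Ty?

[Ty [Pr [Base int]] → [Ty [Pr [Pr [Base str]] × [Base int]] → [Ty [Pr [Base b]]]]]

3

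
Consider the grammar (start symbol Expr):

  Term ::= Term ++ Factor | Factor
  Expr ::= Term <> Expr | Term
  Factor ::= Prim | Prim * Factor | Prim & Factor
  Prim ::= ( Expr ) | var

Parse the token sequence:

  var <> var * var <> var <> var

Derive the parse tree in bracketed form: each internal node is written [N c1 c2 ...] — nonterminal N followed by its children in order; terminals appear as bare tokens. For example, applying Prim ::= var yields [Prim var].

[Expr [Term [Factor [Prim var]]] <> [Expr [Term [Factor [Prim var] * [Factor [Prim var]]]] <> [Expr [Term [Factor [Prim var]]] <> [Expr [Term [Factor [Prim var]]]]]]]

Expr
Term <> Expr
Factor <> Expr
Prim <> Expr
var <> Expr
var <> Term <> Expr
var <> Factor <> Expr
var <> Prim * Factor <> Expr
var <> var * Factor <> Expr
var <> var * Prim <> Expr
var <> var * var <> Expr
var <> var * var <> Term <> Expr
var <> var * var <> Factor <> Expr
var <> var * var <> Prim <> Expr
var <> var * var <> var <> Expr
var <> var * var <> var <> Term
var <> var * var <> var <> Factor
var <> var * var <> var <> Prim
var <> var * var <> var <> var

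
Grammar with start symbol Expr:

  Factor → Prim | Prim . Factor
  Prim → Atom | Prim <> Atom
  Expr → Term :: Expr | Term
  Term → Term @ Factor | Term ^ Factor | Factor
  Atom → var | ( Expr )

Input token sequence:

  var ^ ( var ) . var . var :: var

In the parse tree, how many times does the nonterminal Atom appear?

[Expr [Term [Term [Factor [Prim [Atom var]]]] ^ [Factor [Prim [Atom ( [Expr [Term [Factor [Prim [Atom var]]]]] )]] . [Factor [Prim [Atom var]] . [Factor [Prim [Atom var]]]]]] :: [Expr [Term [Factor [Prim [Atom var]]]]]]

6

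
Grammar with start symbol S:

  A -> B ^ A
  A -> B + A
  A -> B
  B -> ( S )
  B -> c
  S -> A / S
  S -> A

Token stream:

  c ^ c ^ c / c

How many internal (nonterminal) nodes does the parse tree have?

[S [A [B c] ^ [A [B c] ^ [A [B c]]]] / [S [A [B c]]]]

10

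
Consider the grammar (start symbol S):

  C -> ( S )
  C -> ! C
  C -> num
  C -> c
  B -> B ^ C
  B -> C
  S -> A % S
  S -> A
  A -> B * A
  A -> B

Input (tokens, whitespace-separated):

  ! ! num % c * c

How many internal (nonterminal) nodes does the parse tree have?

13

[S [A [B [C ! [C ! [C num]]]]] % [S [A [B [C c]] * [A [B [C c]]]]]]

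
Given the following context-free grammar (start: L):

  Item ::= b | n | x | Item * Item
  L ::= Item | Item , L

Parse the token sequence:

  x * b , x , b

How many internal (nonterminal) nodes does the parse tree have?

[L [Item [Item x] * [Item b]] , [L [Item x] , [L [Item b]]]]

8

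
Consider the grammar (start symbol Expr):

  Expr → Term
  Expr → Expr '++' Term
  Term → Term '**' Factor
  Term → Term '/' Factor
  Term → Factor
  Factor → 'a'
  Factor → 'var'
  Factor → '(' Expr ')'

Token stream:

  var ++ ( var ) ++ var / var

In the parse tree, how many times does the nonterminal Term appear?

5

[Expr [Expr [Expr [Term [Factor var]]] ++ [Term [Factor ( [Expr [Term [Factor var]]] )]]] ++ [Term [Term [Factor var]] / [Factor var]]]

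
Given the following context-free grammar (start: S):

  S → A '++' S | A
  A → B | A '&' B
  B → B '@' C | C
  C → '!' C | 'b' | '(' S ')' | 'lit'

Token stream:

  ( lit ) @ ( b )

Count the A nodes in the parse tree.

[S [A [B [B [C ( [S [A [B [C lit]]]] )]] @ [C ( [S [A [B [C b]]]] )]]]]

3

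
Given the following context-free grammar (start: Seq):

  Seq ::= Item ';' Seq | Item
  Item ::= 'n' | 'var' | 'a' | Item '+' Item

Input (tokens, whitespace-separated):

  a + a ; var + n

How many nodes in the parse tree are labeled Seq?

[Seq [Item [Item a] + [Item a]] ; [Seq [Item [Item var] + [Item n]]]]

2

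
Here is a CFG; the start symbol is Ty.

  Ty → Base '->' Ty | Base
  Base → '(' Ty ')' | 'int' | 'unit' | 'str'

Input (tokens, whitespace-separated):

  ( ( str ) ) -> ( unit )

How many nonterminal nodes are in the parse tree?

10

[Ty [Base ( [Ty [Base ( [Ty [Base str]] )]] )] -> [Ty [Base ( [Ty [Base unit]] )]]]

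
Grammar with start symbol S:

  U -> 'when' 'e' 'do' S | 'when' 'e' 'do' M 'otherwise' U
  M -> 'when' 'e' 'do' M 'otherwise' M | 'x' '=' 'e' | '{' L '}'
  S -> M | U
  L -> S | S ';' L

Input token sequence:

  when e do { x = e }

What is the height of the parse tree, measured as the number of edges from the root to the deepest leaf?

[S [U when e do [S [M { [L [S [M x = e]]] }]]]]

7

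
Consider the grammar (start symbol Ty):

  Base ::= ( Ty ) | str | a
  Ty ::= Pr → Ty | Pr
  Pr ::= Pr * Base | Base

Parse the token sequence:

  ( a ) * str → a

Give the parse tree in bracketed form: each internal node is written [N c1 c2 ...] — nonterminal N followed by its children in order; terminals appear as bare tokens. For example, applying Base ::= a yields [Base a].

[Ty [Pr [Pr [Base ( [Ty [Pr [Base a]]] )]] * [Base str]] → [Ty [Pr [Base a]]]]

Ty
Pr → Ty
Pr * Base → Ty
Base * Base → Ty
( Ty ) * Base → Ty
( Pr ) * Base → Ty
( Base ) * Base → Ty
( a ) * Base → Ty
( a ) * str → Ty
( a ) * str → Pr
( a ) * str → Base
( a ) * str → a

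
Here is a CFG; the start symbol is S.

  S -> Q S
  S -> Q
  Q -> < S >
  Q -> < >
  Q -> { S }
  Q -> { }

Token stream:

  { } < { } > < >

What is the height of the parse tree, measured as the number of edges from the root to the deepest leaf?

[S [Q { }] [S [Q < [S [Q { }]] >] [S [Q < >]]]]

5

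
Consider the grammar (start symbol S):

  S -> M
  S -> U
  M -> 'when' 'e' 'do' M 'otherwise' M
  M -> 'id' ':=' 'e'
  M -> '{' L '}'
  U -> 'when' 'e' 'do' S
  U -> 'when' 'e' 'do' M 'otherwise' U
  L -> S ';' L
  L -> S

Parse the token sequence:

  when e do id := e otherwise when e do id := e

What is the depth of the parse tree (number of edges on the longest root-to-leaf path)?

5

[S [U when e do [M id := e] otherwise [U when e do [S [M id := e]]]]]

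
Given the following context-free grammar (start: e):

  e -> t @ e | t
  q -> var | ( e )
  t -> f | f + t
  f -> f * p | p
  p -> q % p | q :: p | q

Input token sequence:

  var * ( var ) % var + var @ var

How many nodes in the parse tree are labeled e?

3

[e [t [f [f [p [q var]]] * [p [q ( [e [t [f [p [q var]]]]] )] % [p [q var]]]] + [t [f [p [q var]]]]] @ [e [t [f [p [q var]]]]]]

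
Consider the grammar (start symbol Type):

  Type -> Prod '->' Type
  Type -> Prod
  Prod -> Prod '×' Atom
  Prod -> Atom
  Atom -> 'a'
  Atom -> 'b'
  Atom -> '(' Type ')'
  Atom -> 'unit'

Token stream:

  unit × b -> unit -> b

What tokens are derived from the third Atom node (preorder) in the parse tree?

unit

[Type [Prod [Prod [Atom unit]] × [Atom b]] -> [Type [Prod [Atom unit]] -> [Type [Prod [Atom b]]]]]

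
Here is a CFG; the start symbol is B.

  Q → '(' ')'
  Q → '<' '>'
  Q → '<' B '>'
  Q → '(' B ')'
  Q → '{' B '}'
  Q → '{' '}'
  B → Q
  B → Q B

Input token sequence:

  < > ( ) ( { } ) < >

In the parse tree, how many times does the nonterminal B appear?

[B [Q < >] [B [Q ( )] [B [Q ( [B [Q { }]] )] [B [Q < >]]]]]

5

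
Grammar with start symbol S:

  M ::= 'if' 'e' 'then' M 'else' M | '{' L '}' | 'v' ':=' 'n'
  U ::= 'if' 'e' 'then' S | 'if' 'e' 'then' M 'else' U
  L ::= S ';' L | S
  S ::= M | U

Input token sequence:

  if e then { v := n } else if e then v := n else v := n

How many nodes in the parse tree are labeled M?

[S [M if e then [M { [L [S [M v := n]]] }] else [M if e then [M v := n] else [M v := n]]]]

6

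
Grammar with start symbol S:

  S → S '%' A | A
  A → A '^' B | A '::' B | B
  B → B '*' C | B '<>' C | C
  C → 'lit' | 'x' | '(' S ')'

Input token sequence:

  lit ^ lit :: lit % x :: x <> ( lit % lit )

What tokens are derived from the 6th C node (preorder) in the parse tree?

( lit % lit )

[S [S [A [A [A [B [C lit]]] ^ [B [C lit]]] :: [B [C lit]]]] % [A [A [B [C x]]] :: [B [B [C x]] <> [C ( [S [S [A [B [C lit]]]] % [A [B [C lit]]]] )]]]]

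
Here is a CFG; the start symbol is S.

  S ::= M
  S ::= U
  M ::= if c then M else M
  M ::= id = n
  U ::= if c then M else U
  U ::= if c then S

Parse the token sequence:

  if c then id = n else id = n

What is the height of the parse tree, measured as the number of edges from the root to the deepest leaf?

[S [M if c then [M id = n] else [M id = n]]]

3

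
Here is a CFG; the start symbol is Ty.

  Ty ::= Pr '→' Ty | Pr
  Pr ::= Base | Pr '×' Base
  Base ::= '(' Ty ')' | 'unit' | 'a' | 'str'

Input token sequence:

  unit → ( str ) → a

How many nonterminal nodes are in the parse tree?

12

[Ty [Pr [Base unit]] → [Ty [Pr [Base ( [Ty [Pr [Base str]]] )]] → [Ty [Pr [Base a]]]]]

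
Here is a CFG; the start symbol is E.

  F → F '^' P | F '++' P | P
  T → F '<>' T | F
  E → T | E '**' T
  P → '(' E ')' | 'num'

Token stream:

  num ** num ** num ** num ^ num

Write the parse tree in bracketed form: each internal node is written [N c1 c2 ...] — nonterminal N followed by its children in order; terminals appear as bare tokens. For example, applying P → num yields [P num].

E
E ** T
E ** T ** T
E ** T ** T ** T
T ** T ** T ** T
F ** T ** T ** T
P ** T ** T ** T
num ** T ** T ** T
num ** F ** T ** T
num ** P ** T ** T
num ** num ** T ** T
num ** num ** F ** T
num ** num ** P ** T
num ** num ** num ** T
num ** num ** num ** F
num ** num ** num ** F ^ P
num ** num ** num ** P ^ P
num ** num ** num ** num ^ P
num ** num ** num ** num ^ num

[E [E [E [E [T [F [P num]]]] ** [T [F [P num]]]] ** [T [F [P num]]]] ** [T [F [F [P num]] ^ [P num]]]]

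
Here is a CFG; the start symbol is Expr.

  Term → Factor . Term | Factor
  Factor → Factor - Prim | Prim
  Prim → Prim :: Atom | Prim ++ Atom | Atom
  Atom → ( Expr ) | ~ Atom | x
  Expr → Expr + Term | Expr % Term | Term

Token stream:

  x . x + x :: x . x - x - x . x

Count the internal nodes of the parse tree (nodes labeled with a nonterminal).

30

[Expr [Expr [Term [Factor [Prim [Atom x]]] . [Term [Factor [Prim [Atom x]]]]]] + [Term [Factor [Prim [Prim [Atom x]] :: [Atom x]]] . [Term [Factor [Factor [Factor [Prim [Atom x]]] - [Prim [Atom x]]] - [Prim [Atom x]]] . [Term [Factor [Prim [Atom x]]]]]]]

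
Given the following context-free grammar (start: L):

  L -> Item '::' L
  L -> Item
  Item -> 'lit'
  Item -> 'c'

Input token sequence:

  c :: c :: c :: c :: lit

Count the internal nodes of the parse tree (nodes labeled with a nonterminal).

10

[L [Item c] :: [L [Item c] :: [L [Item c] :: [L [Item c] :: [L [Item lit]]]]]]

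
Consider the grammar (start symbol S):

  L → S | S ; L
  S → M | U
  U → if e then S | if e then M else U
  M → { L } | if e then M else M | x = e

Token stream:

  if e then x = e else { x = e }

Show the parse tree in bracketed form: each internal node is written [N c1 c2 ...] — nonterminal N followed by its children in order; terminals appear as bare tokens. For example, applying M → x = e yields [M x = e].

[S [M if e then [M x = e] else [M { [L [S [M x = e]]] }]]]

S
M
if e then M else M
if e then x = e else M
if e then x = e else { L }
if e then x = e else { S }
if e then x = e else { M }
if e then x = e else { x = e }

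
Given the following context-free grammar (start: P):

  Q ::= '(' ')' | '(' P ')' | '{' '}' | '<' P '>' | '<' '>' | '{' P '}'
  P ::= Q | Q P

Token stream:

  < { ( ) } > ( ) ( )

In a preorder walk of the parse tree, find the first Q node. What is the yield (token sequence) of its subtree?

< { ( ) } >

[P [Q < [P [Q { [P [Q ( )]] }]] >] [P [Q ( )] [P [Q ( )]]]]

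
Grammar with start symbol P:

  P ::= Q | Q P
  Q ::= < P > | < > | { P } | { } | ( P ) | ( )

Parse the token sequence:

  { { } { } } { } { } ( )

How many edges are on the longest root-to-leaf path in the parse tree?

[P [Q { [P [Q { }] [P [Q { }]]] }] [P [Q { }] [P [Q { }] [P [Q ( )]]]]]

5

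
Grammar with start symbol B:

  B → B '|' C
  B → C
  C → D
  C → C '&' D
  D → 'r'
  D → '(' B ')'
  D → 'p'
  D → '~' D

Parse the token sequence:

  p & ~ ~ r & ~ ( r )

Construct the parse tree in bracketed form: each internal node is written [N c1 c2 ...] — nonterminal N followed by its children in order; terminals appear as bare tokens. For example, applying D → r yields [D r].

[B [C [C [C [D p]] & [D ~ [D ~ [D r]]]] & [D ~ [D ( [B [C [D r]]] )]]]]

B
C
C & D
C & D & D
D & D & D
p & D & D
p & ~ D & D
p & ~ ~ D & D
p & ~ ~ r & D
p & ~ ~ r & ~ D
p & ~ ~ r & ~ ( B )
p & ~ ~ r & ~ ( C )
p & ~ ~ r & ~ ( D )
p & ~ ~ r & ~ ( r )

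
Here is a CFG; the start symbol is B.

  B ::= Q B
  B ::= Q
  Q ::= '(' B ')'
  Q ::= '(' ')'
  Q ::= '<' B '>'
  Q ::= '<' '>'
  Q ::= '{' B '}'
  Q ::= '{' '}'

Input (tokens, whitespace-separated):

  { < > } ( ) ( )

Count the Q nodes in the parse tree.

[B [Q { [B [Q < >]] }] [B [Q ( )] [B [Q ( )]]]]

4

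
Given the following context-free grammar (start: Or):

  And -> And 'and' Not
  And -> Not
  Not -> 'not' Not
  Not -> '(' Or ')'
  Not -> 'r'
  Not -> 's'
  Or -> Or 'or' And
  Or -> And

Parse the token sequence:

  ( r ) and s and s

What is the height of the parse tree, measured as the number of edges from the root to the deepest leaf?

8

[Or [And [And [And [Not ( [Or [And [Not r]]] )]] and [Not s]] and [Not s]]]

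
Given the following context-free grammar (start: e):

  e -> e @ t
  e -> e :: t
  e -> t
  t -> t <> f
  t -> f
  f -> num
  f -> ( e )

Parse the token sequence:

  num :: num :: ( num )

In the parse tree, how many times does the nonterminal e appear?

4

[e [e [e [t [f num]]] :: [t [f num]]] :: [t [f ( [e [t [f num]]] )]]]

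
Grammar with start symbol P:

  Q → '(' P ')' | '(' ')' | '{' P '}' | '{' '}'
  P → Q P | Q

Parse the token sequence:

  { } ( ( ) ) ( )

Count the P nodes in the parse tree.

4

[P [Q { }] [P [Q ( [P [Q ( )]] )] [P [Q ( )]]]]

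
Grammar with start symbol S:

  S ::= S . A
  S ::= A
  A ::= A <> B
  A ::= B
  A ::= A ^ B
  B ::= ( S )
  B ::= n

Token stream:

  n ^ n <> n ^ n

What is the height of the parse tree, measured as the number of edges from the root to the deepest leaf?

6

[S [A [A [A [A [B n]] ^ [B n]] <> [B n]] ^ [B n]]]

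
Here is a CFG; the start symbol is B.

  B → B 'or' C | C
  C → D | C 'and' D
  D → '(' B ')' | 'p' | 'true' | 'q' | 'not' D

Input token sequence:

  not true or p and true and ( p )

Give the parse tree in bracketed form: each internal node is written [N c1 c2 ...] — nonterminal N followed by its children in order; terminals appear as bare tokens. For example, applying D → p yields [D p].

B
B or C
C or C
D or C
not D or C
not true or C
not true or C and D
not true or C and D and D
not true or D and D and D
not true or p and D and D
not true or p and true and D
not true or p and true and ( B )
not true or p and true and ( C )
not true or p and true and ( D )
not true or p and true and ( p )

[B [B [C [D not [D true]]]] or [C [C [C [D p]] and [D true]] and [D ( [B [C [D p]]] )]]]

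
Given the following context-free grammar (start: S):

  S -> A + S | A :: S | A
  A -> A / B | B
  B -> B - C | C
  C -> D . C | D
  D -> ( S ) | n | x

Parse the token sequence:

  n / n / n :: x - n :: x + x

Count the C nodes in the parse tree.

[S [A [A [A [B [C [D n]]]] / [B [C [D n]]]] / [B [C [D n]]]] :: [S [A [B [B [C [D x]]] - [C [D n]]]] :: [S [A [B [C [D x]]]] + [S [A [B [C [D x]]]]]]]]

7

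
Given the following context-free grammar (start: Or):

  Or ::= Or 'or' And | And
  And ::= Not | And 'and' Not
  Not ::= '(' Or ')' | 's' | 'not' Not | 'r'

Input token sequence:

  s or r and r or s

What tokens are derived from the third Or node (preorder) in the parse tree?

s

[Or [Or [Or [And [Not s]]] or [And [And [Not r]] and [Not r]]] or [And [Not s]]]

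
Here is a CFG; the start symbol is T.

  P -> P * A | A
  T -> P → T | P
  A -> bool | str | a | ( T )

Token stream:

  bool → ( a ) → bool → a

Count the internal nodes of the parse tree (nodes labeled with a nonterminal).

[T [P [A bool]] → [T [P [A ( [T [P [A a]]] )]] → [T [P [A bool]] → [T [P [A a]]]]]]

15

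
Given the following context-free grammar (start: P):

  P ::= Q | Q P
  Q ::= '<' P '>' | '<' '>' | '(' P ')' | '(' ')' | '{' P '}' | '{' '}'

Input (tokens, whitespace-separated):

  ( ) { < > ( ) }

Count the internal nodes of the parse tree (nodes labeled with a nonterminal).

8

[P [Q ( )] [P [Q { [P [Q < >] [P [Q ( )]]] }]]]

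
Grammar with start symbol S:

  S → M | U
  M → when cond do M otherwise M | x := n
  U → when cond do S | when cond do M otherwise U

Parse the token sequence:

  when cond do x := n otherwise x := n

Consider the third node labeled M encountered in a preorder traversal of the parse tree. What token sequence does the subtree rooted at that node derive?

x := n

[S [M when cond do [M x := n] otherwise [M x := n]]]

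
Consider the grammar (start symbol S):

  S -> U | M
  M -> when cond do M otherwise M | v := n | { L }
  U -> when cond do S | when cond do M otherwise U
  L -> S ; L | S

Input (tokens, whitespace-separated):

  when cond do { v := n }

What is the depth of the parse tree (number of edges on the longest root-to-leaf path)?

[S [U when cond do [S [M { [L [S [M v := n]]] }]]]]

7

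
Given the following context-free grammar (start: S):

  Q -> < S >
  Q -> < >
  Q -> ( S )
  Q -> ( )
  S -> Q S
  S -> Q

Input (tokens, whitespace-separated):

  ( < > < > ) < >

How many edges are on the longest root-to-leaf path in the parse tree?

[S [Q ( [S [Q < >] [S [Q < >]]] )] [S [Q < >]]]

5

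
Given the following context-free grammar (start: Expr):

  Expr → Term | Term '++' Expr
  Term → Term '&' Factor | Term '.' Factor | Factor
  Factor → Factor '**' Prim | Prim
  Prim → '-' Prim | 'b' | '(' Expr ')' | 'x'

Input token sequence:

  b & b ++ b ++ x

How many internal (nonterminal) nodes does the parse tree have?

15

[Expr [Term [Term [Factor [Prim b]]] & [Factor [Prim b]]] ++ [Expr [Term [Factor [Prim b]]] ++ [Expr [Term [Factor [Prim x]]]]]]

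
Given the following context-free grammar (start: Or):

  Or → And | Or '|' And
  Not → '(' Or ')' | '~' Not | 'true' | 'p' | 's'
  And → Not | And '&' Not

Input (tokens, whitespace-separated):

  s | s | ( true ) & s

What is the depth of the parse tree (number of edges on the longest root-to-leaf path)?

[Or [Or [Or [And [Not s]]] | [And [Not s]]] | [And [And [Not ( [Or [And [Not true]]] )]] & [Not s]]]

7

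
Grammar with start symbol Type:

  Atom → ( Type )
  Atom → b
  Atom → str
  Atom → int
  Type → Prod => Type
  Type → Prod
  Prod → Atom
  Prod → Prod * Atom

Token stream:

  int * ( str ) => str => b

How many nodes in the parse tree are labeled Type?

[Type [Prod [Prod [Atom int]] * [Atom ( [Type [Prod [Atom str]]] )]] => [Type [Prod [Atom str]] => [Type [Prod [Atom b]]]]]

4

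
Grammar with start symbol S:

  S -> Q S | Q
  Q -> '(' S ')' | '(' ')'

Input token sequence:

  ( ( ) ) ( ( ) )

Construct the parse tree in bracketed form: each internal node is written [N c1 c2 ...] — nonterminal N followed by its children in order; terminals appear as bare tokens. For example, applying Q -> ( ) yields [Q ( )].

S
Q S
( S ) S
( Q ) S
( ( ) ) S
( ( ) ) Q
( ( ) ) ( S )
( ( ) ) ( Q )
( ( ) ) ( ( ) )

[S [Q ( [S [Q ( )]] )] [S [Q ( [S [Q ( )]] )]]]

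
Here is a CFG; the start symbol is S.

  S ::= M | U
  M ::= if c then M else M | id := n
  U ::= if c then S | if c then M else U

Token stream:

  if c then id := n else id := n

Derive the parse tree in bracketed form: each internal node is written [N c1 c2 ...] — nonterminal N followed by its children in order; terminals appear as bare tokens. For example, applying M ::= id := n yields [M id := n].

S
M
if c then M else M
if c then id := n else M
if c then id := n else id := n

[S [M if c then [M id := n] else [M id := n]]]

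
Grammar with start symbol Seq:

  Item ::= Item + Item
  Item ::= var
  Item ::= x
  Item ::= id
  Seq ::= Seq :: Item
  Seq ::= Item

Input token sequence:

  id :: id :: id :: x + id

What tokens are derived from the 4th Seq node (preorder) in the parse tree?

id

[Seq [Seq [Seq [Seq [Item id]] :: [Item id]] :: [Item id]] :: [Item [Item x] + [Item id]]]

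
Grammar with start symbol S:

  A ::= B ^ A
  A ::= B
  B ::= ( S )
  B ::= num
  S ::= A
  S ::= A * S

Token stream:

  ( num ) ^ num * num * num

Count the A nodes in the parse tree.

5

[S [A [B ( [S [A [B num]]] )] ^ [A [B num]]] * [S [A [B num]] * [S [A [B num]]]]]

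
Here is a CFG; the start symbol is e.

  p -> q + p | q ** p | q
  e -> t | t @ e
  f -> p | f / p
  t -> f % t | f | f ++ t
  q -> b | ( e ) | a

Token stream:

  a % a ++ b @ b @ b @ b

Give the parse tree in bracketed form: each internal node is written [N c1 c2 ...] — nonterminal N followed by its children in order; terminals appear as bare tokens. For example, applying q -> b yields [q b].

[e [t [f [p [q a]]] % [t [f [p [q a]]] ++ [t [f [p [q b]]]]]] @ [e [t [f [p [q b]]]] @ [e [t [f [p [q b]]]] @ [e [t [f [p [q b]]]]]]]]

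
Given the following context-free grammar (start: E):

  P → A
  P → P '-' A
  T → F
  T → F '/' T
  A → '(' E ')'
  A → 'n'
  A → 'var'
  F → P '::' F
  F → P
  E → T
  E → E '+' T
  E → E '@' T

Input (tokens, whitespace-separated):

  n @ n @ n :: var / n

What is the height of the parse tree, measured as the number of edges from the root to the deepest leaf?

7

[E [E [E [T [F [P [A n]]]]] @ [T [F [P [A n]]]]] @ [T [F [P [A n]] :: [F [P [A var]]]] / [T [F [P [A n]]]]]]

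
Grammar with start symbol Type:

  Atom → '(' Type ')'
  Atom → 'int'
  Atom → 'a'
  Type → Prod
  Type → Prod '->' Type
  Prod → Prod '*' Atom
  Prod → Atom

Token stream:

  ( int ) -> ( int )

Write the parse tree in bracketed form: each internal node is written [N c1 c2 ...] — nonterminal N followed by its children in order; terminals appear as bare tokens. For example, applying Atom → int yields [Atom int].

Type
Prod -> Type
Atom -> Type
( Type ) -> Type
( Prod ) -> Type
( Atom ) -> Type
( int ) -> Type
( int ) -> Prod
( int ) -> Atom
( int ) -> ( Type )
( int ) -> ( Prod )
( int ) -> ( Atom )
( int ) -> ( int )

[Type [Prod [Atom ( [Type [Prod [Atom int]]] )]] -> [Type [Prod [Atom ( [Type [Prod [Atom int]]] )]]]]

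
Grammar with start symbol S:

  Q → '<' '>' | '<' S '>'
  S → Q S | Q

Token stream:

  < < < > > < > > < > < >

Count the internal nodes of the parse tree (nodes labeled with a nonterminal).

12

[S [Q < [S [Q < [S [Q < >]] >] [S [Q < >]]] >] [S [Q < >] [S [Q < >]]]]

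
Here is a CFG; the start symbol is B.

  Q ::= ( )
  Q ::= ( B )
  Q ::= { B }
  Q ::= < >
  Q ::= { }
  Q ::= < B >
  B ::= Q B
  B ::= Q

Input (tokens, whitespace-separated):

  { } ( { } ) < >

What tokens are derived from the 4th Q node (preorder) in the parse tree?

< >

[B [Q { }] [B [Q ( [B [Q { }]] )] [B [Q < >]]]]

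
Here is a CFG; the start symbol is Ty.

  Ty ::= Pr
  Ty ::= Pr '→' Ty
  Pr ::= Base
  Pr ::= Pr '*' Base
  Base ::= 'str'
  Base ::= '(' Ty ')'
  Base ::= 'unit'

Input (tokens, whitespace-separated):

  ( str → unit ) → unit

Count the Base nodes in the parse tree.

4

[Ty [Pr [Base ( [Ty [Pr [Base str]] → [Ty [Pr [Base unit]]]] )]] → [Ty [Pr [Base unit]]]]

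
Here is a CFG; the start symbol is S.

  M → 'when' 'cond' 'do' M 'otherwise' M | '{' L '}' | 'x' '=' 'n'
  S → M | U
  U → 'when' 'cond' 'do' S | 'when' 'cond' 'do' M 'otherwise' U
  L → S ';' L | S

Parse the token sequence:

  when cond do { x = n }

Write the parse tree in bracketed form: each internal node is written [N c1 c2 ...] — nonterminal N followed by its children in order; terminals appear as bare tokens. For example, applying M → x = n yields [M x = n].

[S [U when cond do [S [M { [L [S [M x = n]]] }]]]]

S
U
when cond do S
when cond do M
when cond do { L }
when cond do { S }
when cond do { M }
when cond do { x = n }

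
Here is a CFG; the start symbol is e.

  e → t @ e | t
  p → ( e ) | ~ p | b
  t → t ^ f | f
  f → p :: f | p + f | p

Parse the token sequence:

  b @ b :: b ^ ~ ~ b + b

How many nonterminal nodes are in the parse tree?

[e [t [f [p b]]] @ [e [t [t [f [p b] :: [f [p b]]]] ^ [f [p ~ [p ~ [p b]]] + [f [p b]]]]]]

17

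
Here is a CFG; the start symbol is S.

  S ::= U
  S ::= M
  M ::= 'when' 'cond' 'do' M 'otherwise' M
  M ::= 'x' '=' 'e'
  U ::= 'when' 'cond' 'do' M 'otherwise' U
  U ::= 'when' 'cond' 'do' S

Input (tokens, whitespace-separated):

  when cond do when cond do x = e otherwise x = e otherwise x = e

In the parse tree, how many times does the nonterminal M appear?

[S [M when cond do [M when cond do [M x = e] otherwise [M x = e]] otherwise [M x = e]]]

5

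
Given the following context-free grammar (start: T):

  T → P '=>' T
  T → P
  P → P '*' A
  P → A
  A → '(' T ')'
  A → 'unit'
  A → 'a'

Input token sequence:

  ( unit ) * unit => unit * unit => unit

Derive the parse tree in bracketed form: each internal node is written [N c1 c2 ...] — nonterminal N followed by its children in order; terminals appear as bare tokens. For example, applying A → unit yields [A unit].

T
P => T
P * A => T
A * A => T
( T ) * A => T
( P ) * A => T
( A ) * A => T
( unit ) * A => T
( unit ) * unit => T
( unit ) * unit => P => T
( unit ) * unit => P * A => T
( unit ) * unit => A * A => T
( unit ) * unit => unit * A => T
( unit ) * unit => unit * unit => T
( unit ) * unit => unit * unit => P
( unit ) * unit => unit * unit => A
( unit ) * unit => unit * unit => unit

[T [P [P [A ( [T [P [A unit]]] )]] * [A unit]] => [T [P [P [A unit]] * [A unit]] => [T [P [A unit]]]]]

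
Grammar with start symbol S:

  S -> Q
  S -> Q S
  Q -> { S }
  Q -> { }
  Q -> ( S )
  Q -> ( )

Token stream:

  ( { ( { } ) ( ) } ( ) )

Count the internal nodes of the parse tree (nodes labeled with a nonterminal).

[S [Q ( [S [Q { [S [Q ( [S [Q { }]] )] [S [Q ( )]]] }] [S [Q ( )]]] )]]

12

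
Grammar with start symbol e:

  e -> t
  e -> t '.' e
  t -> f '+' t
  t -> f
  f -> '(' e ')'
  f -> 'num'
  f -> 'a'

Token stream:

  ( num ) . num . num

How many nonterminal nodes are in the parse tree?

[e [t [f ( [e [t [f num]]] )]] . [e [t [f num]] . [e [t [f num]]]]]

12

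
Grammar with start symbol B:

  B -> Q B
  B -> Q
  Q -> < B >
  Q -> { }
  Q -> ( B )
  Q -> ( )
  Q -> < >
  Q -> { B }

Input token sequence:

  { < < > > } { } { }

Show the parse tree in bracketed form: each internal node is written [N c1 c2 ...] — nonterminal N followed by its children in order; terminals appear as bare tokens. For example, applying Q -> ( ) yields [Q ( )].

[B [Q { [B [Q < [B [Q < >]] >]] }] [B [Q { }] [B [Q { }]]]]

B
Q B
{ B } B
{ Q } B
{ < B > } B
{ < Q > } B
{ < < > > } B
{ < < > > } Q B
{ < < > > } { } B
{ < < > > } { } Q
{ < < > > } { } { }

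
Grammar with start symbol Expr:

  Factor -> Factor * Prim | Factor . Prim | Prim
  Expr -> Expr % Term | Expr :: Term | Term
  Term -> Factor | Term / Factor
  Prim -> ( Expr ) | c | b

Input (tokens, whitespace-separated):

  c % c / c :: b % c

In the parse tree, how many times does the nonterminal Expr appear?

4

[Expr [Expr [Expr [Expr [Term [Factor [Prim c]]]] % [Term [Term [Factor [Prim c]]] / [Factor [Prim c]]]] :: [Term [Factor [Prim b]]]] % [Term [Factor [Prim c]]]]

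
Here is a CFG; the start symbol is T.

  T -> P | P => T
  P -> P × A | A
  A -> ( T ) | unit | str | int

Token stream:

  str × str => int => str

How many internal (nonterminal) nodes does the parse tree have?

11

[T [P [P [A str]] × [A str]] => [T [P [A int]] => [T [P [A str]]]]]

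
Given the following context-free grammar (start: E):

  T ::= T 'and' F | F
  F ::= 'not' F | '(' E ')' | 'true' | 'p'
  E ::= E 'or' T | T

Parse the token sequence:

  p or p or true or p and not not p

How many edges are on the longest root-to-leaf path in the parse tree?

6

[E [E [E [E [T [F p]]] or [T [F p]]] or [T [F true]]] or [T [T [F p]] and [F not [F not [F p]]]]]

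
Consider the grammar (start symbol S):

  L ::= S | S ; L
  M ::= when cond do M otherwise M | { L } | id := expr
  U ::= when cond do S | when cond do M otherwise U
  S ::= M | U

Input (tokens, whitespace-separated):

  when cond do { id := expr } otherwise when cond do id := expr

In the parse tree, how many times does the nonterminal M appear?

[S [U when cond do [M { [L [S [M id := expr]]] }] otherwise [U when cond do [S [M id := expr]]]]]

3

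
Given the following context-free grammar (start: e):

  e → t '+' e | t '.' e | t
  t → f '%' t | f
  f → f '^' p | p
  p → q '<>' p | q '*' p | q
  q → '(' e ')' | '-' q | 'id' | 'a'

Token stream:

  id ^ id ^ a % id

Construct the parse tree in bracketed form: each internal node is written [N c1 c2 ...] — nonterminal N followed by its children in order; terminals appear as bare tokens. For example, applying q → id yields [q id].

e
t
f % t
f ^ p % t
f ^ p ^ p % t
p ^ p ^ p % t
q ^ p ^ p % t
id ^ p ^ p % t
id ^ q ^ p % t
id ^ id ^ p % t
id ^ id ^ q % t
id ^ id ^ a % t
id ^ id ^ a % f
id ^ id ^ a % p
id ^ id ^ a % q
id ^ id ^ a % id

[e [t [f [f [f [p [q id]]] ^ [p [q id]]] ^ [p [q a]]] % [t [f [p [q id]]]]]]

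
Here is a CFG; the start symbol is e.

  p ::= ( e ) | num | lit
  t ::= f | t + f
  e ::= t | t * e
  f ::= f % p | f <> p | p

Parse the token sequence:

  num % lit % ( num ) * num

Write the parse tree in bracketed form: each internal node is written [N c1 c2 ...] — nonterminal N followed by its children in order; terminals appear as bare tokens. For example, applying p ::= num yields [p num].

e
t * e
f * e
f % p * e
f % p % p * e
p % p % p * e
num % p % p * e
num % lit % p * e
num % lit % ( e ) * e
num % lit % ( t ) * e
num % lit % ( f ) * e
num % lit % ( p ) * e
num % lit % ( num ) * e
num % lit % ( num ) * t
num % lit % ( num ) * f
num % lit % ( num ) * p
num % lit % ( num ) * num

[e [t [f [f [f [p num]] % [p lit]] % [p ( [e [t [f [p num]]]] )]]] * [e [t [f [p num]]]]]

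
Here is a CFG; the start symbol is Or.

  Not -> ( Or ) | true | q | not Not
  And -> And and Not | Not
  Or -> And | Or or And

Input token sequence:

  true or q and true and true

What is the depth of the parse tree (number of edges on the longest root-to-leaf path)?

5

[Or [Or [And [Not true]]] or [And [And [And [Not q]] and [Not true]] and [Not true]]]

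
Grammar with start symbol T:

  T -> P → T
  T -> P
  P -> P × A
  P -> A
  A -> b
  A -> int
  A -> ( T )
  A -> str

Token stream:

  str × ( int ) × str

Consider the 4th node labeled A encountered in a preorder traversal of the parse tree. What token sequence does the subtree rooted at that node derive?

str

[T [P [P [P [A str]] × [A ( [T [P [A int]]] )]] × [A str]]]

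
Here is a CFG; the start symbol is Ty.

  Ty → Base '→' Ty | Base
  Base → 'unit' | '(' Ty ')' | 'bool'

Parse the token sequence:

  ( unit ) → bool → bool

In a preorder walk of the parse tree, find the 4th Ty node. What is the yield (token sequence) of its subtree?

bool

[Ty [Base ( [Ty [Base unit]] )] → [Ty [Base bool] → [Ty [Base bool]]]]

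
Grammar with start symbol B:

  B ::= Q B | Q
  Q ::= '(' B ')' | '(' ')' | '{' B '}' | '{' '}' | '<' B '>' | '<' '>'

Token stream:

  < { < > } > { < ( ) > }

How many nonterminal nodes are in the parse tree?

12

[B [Q < [B [Q { [B [Q < >]] }]] >] [B [Q { [B [Q < [B [Q ( )]] >]] }]]]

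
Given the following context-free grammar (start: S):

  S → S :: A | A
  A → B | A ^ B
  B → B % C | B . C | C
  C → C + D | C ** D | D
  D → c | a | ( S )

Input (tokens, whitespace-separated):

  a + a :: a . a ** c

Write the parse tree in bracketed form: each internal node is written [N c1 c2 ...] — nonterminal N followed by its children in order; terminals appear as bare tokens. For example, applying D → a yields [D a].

[S [S [A [B [C [C [D a]] + [D a]]]]] :: [A [B [B [C [D a]]] . [C [C [D a]] ** [D c]]]]]

S
S :: A
A :: A
B :: A
C :: A
C + D :: A
D + D :: A
a + D :: A
a + a :: A
a + a :: B
a + a :: B . C
a + a :: C . C
a + a :: D . C
a + a :: a . C
a + a :: a . C ** D
a + a :: a . D ** D
a + a :: a . a ** D
a + a :: a . a ** c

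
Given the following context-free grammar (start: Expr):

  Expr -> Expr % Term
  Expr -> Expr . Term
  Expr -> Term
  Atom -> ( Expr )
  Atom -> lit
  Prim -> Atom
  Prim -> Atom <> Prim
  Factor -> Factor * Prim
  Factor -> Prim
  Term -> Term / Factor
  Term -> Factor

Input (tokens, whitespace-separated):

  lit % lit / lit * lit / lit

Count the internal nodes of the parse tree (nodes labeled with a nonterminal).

21

[Expr [Expr [Term [Factor [Prim [Atom lit]]]]] % [Term [Term [Term [Factor [Prim [Atom lit]]]] / [Factor [Factor [Prim [Atom lit]]] * [Prim [Atom lit]]]] / [Factor [Prim [Atom lit]]]]]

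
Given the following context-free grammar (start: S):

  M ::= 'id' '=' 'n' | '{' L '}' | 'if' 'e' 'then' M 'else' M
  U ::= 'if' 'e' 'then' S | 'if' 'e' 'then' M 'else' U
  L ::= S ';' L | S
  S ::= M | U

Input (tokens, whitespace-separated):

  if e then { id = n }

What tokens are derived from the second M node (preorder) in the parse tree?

[S [U if e then [S [M { [L [S [M id = n]]] }]]]]

id = n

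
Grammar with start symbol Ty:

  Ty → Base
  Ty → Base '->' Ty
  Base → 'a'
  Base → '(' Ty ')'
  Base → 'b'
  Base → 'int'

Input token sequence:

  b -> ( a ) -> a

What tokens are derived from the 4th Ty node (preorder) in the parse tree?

[Ty [Base b] -> [Ty [Base ( [Ty [Base a]] )] -> [Ty [Base a]]]]

a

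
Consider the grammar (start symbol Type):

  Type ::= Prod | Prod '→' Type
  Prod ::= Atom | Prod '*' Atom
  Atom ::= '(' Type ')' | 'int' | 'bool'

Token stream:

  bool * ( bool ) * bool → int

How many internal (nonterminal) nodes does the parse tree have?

[Type [Prod [Prod [Prod [Atom bool]] * [Atom ( [Type [Prod [Atom bool]]] )]] * [Atom bool]] → [Type [Prod [Atom int]]]]

13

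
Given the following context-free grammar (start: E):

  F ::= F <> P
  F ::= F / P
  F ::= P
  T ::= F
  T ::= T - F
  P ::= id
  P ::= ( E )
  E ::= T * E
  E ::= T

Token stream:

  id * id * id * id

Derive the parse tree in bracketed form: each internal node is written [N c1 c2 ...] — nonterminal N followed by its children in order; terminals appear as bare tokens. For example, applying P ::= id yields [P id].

[E [T [F [P id]]] * [E [T [F [P id]]] * [E [T [F [P id]]] * [E [T [F [P id]]]]]]]

E
T * E
F * E
P * E
id * E
id * T * E
id * F * E
id * P * E
id * id * E
id * id * T * E
id * id * F * E
id * id * P * E
id * id * id * E
id * id * id * T
id * id * id * F
id * id * id * P
id * id * id * id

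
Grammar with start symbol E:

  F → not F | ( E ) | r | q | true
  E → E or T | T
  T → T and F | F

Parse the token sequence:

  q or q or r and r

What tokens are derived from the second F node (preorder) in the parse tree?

[E [E [E [T [F q]]] or [T [F q]]] or [T [T [F r]] and [F r]]]

q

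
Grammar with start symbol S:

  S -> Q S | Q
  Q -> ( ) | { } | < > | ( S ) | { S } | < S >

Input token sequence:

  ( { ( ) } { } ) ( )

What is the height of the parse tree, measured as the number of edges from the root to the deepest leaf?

6

[S [Q ( [S [Q { [S [Q ( )]] }] [S [Q { }]]] )] [S [Q ( )]]]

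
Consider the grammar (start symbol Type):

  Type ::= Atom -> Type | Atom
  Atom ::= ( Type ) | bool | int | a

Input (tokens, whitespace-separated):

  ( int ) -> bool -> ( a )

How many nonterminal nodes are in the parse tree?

10

[Type [Atom ( [Type [Atom int]] )] -> [Type [Atom bool] -> [Type [Atom ( [Type [Atom a]] )]]]]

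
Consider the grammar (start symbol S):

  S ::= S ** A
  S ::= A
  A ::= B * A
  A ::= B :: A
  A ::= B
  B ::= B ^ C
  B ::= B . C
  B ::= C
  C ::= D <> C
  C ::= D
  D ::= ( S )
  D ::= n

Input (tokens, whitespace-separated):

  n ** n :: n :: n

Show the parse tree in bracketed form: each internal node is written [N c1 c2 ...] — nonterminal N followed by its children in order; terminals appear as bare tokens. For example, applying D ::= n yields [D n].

[S [S [A [B [C [D n]]]]] ** [A [B [C [D n]]] :: [A [B [C [D n]]] :: [A [B [C [D n]]]]]]]

S
S ** A
A ** A
B ** A
C ** A
D ** A
n ** A
n ** B :: A
n ** C :: A
n ** D :: A
n ** n :: A
n ** n :: B :: A
n ** n :: C :: A
n ** n :: D :: A
n ** n :: n :: A
n ** n :: n :: B
n ** n :: n :: C
n ** n :: n :: D
n ** n :: n :: n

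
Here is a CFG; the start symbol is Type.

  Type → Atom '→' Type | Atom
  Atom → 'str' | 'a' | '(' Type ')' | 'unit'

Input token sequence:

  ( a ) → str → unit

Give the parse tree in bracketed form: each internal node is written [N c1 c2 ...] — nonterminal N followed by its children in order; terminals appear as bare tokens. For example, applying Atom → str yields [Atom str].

Type
Atom → Type
( Type ) → Type
( Atom ) → Type
( a ) → Type
( a ) → Atom → Type
( a ) → str → Type
( a ) → str → Atom
( a ) → str → unit

[Type [Atom ( [Type [Atom a]] )] → [Type [Atom str] → [Type [Atom unit]]]]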